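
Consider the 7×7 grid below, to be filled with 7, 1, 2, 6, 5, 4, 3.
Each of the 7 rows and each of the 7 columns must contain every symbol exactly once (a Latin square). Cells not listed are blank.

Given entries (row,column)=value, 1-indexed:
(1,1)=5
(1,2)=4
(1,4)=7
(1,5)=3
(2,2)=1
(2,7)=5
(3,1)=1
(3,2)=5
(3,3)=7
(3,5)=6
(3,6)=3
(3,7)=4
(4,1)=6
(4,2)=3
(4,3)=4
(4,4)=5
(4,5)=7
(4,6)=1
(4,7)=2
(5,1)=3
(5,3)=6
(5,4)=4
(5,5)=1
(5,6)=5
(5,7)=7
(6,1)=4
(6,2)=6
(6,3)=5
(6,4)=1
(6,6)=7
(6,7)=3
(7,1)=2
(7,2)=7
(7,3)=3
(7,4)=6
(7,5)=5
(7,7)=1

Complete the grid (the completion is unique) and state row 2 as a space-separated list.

Row 2, column 1: row 2 has {1, 5} and column 1 has {1, 2, 6, 5, 4, 3}, leaving only 7.
Row 2, column 3: row 2 has {7, 1, 5} and column 3 has {7, 6, 5, 4, 3}, leaving only 2.
Row 2, column 4: row 2 has {7, 1, 2, 5} and column 4 has {7, 1, 6, 5, 4}, leaving only 3.
Row 2, column 5: row 2 has {7, 1, 2, 5, 3} and column 5 has {7, 1, 6, 5, 3}, leaving only 4.
Row 2, column 6: row 2 has {7, 1, 2, 5, 4, 3} and column 6 has {7, 1, 5, 3}, leaving only 6.
So row 2 reads: 7 1 2 3 4 6 5.

7 1 2 3 4 6 5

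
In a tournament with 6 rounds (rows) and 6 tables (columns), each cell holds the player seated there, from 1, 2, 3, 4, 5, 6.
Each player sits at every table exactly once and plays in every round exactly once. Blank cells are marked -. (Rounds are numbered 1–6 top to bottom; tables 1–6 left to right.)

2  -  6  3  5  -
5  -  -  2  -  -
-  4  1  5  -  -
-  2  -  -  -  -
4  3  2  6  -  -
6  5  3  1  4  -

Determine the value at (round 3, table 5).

2

Round 1, table 2: round 1 has {2, 3, 5, 6} and table 2 has {2, 3, 4, 5}, leaving only 1.
Round 1, table 6: round 1 has {1, 2, 3, 5, 6} and table 6 has {}, leaving only 4.
Round 2, table 2: round 2 has {2, 5} and table 2 has {1, 2, 3, 4, 5}, leaving only 6.
Round 2, table 3: round 2 has {2, 5, 6} and table 3 has {1, 2, 3, 6}, leaving only 4.
Round 3, table 1: round 3 has {1, 4, 5} and table 1 has {2, 4, 5, 6}, leaving only 3.
Round 4, table 1: round 4 has {2} and table 1 has {2, 3, 4, 5, 6}, leaving only 1.
Round 4, table 3: round 4 has {1, 2} and table 3 has {1, 2, 3, 4, 6}, leaving only 5.
Round 4, table 4: round 4 has {1, 2, 5} and table 4 has {1, 2, 3, 5, 6}, leaving only 4.
Round 5, table 5: round 5 has {2, 3, 4, 6} and table 5 has {4, 5}, leaving only 1.
Round 2, table 5: round 2 has {2, 4, 5, 6} and table 5 has {1, 4, 5}, leaving only 3.
Round 2, table 6: round 2 has {2, 3, 4, 5, 6} and table 6 has {4}, leaving only 1.
Round 4, table 5: round 4 has {1, 2, 4, 5} and table 5 has {1, 3, 4, 5}, leaving only 6.
Round 3 already has {1, 3, 4, 5} and table 5 already has {1, 3, 4, 5, 6}, so round 3, table 5 must be 2.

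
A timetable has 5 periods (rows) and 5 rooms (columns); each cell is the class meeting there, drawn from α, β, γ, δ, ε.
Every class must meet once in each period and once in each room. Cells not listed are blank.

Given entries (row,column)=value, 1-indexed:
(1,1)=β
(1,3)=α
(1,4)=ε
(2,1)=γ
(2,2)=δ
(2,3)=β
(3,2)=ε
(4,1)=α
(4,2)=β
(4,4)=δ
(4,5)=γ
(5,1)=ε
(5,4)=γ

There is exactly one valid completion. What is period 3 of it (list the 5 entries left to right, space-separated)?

Period 3, room 1: period 3 has {ε} and room 1 has {α, β, γ, ε}, leaving only δ.
Period 3, room 3: period 3 has {δ, ε} and room 3 has {α, β}, leaving only γ.
Period 1, room 2: period 1 has {α, β, ε} and room 2 has {β, δ, ε}, leaving only γ.
Period 1, room 5: period 1 has {α, β, γ, ε} and room 5 has {γ}, leaving only δ.
Period 2, room 4: period 2 has {β, γ, δ} and room 4 has {γ, δ, ε}, leaving only α.
Period 3, room 4: period 3 has {γ, δ, ε} and room 4 has {α, γ, δ, ε}, leaving only β.
Period 3, room 5: period 3 has {β, γ, δ, ε} and room 5 has {γ, δ}, leaving only α.
So period 3 reads: δ ε γ β α.

δ ε γ β α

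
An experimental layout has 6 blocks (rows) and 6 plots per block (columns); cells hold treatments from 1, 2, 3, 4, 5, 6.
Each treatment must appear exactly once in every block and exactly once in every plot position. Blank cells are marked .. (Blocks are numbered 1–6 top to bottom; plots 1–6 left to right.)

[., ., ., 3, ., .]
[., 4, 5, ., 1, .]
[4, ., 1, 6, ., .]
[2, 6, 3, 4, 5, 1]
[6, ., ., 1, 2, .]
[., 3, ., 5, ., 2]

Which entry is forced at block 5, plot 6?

Block 2, plot 1: block 2 has {1, 4, 5} and plot 1 has {2, 4, 6}, leaving only 3.
Block 2, plot 4: block 2 has {1, 3, 4, 5} and plot 4 has {1, 3, 4, 5, 6}, leaving only 2.
Block 2, plot 6: block 2 has {1, 2, 3, 4, 5} and plot 6 has {1, 2}, leaving only 6.
Block 3, plot 5: block 3 has {1, 4, 6} and plot 5 has {1, 2, 5}, leaving only 3.
Block 3, plot 6: block 3 has {1, 3, 4, 6} and plot 6 has {1, 2, 6}, leaving only 5.
Block 1, plot 6: block 1 has {3} and plot 6 has {1, 2, 5, 6}, leaving only 4.
Block 5 already has {1, 2, 6} and plot 6 already has {1, 2, 4, 5, 6}, so block 5, plot 6 must be 3.

3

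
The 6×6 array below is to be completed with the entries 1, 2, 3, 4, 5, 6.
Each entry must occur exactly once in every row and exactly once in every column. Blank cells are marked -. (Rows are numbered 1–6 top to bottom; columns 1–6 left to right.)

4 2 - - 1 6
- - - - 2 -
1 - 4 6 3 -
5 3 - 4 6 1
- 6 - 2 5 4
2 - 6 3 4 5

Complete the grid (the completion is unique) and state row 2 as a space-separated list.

6 4 5 1 2 3

Row 2, column 6: row 2 has {2} and column 6 has {1, 4, 5, 6}, leaving only 3.
Row 2, column 1: row 2 has {2, 3} and column 1 has {1, 2, 4, 5}, leaving only 6.
Row 1, column 4: row 1 has {1, 2, 4, 6} and column 4 has {2, 3, 4, 6}, leaving only 5.
Row 2, column 4: row 2 has {2, 3, 6} and column 4 has {2, 3, 4, 5, 6}, leaving only 1.
Row 2, column 3: row 2 has {1, 2, 3, 6} and column 3 has {4, 6}, leaving only 5.
Row 2, column 2: row 2 has {1, 2, 3, 5, 6} and column 2 has {2, 3, 6}, leaving only 4.
So row 2 reads: 6 4 5 1 2 3.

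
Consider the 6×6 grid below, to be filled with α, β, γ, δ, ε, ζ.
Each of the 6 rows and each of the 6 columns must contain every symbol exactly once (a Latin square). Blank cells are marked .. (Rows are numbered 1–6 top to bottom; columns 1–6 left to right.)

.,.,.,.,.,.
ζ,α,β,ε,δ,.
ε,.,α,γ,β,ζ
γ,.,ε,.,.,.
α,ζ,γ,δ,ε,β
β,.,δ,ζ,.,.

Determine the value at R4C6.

δ

Row 1, column 1: row 1 has {} and column 1 has {α, β, γ, ε, ζ}, leaving only δ.
Row 1, column 3: row 1 has {δ} and column 3 has {α, β, γ, δ, ε}, leaving only ζ.
Row 2, column 6: row 2 has {α, β, δ, ε, ζ} and column 6 has {β, ζ}, leaving only γ.
Row 3, column 2: row 3 has {α, β, γ, ε, ζ} and column 2 has {α, ζ}, leaving only δ.
Row 4, column 2: row 4 has {γ, ε} and column 2 has {α, δ, ζ}, leaving only β.
Row 4, column 4: row 4 has {β, γ, ε} and column 4 has {γ, δ, ε, ζ}, leaving only α.
Row 4 already has {α, β, γ, ε} and column 6 already has {β, γ, ζ}, so row 4, column 6 must be δ.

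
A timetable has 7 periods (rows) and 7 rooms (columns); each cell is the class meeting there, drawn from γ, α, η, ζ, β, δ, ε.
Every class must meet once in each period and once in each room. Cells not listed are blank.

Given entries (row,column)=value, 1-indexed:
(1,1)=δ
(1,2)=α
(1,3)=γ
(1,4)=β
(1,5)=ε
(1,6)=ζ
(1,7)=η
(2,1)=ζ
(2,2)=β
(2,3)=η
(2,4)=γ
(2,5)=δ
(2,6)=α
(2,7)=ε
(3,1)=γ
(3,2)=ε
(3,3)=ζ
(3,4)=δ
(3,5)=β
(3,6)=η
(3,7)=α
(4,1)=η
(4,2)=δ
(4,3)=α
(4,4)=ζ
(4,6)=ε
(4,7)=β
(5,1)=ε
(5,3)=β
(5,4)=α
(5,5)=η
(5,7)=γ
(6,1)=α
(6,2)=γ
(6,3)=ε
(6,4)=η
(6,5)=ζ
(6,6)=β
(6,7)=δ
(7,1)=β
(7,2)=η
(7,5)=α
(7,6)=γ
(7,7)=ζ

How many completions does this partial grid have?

1

Period 4, room 5: eliminating its period and room leaves {γ}.
Period 5, room 2: eliminating its period and room leaves {ζ}.
Period 5, room 6: eliminating its period and room leaves {δ}.
Period 7, room 3: eliminating its period and room leaves {δ}.
Period 7, room 4: eliminating its period and room leaves {ε}.
Only one assignment across all blanks avoids any period or room repeat, giving 1 completion.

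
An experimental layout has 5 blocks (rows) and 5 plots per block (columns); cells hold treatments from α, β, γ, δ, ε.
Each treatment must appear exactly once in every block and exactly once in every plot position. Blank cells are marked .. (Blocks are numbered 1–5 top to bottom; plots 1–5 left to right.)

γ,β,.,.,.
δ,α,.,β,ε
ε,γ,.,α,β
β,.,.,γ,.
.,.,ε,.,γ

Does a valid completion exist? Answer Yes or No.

No

Block 2, plot 3: block 2 has {α, β, δ, ε} and plot 3 has {ε}, so it must be γ.
Block 3, plot 3: block 3 has {α, β, γ, ε} and plot 3 has {γ, ε}, so it must be δ.
Block 1, plot 3: block 1 has {β, γ} and plot 3 has {γ, δ, ε}, so it must be α.
Now block 4, plot 3: block 4 together with plot 3 already contain {α, β, γ, δ, ε} — every symbol — so nothing can go there. The grid has no valid completion.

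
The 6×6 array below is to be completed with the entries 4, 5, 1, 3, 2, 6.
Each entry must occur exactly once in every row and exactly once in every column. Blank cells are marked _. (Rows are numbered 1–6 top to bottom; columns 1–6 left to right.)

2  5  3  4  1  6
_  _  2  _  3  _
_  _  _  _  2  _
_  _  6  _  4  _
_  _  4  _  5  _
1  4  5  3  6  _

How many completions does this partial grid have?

10

Row 2, column 1: eliminating its row and column leaves {4, 5, 6}.
Row 2, column 2: eliminating its row and column leaves {1, 6}.
Row 2, column 4: eliminating its row and column leaves {5, 1, 6}.
Row 2, column 6: eliminating its row and column leaves {4, 5, 1}.
Row 3, column 1: eliminating its row and column leaves {4, 5, 3, 6}.
Row 3, column 2: eliminating its row and column leaves {1, 3, 6}.
Row 3, column 3: eliminating its row and column leaves {1}.
Row 3, column 4: eliminating its row and column leaves {5, 1, 6}.
Row 3, column 6: eliminating its row and column leaves {4, 5, 1, 3}.
Row 4, column 1: eliminating its row and column leaves {5, 3}.
Row 4, column 2: eliminating its row and column leaves {1, 3, 2}.
Row 4, column 4: eliminating its row and column leaves {5, 1, 2}.
Row 4, column 6: eliminating its row and column leaves {5, 1, 3, 2}.
Row 5, column 1: eliminating its row and column leaves {3, 6}.
Row 5, column 2: eliminating its row and column leaves {1, 3, 2, 6}.
Row 5, column 4: eliminating its row and column leaves {1, 2, 6}.
Row 5, column 6: eliminating its row and column leaves {1, 3, 2}.
Row 6, column 6: eliminating its row and column leaves {2}.
Enumerating the assignments across these blanks that avoid any row or column repeat gives 10 completions.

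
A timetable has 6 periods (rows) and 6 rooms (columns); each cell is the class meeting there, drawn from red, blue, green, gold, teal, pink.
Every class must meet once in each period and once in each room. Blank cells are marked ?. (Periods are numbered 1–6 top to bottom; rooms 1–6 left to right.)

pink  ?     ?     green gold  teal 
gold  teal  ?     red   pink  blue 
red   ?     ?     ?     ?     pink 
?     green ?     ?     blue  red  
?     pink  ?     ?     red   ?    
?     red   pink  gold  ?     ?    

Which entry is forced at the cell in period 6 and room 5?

teal

Period 1, room 2: period 1 has {green, gold, teal, pink} and room 2 has {red, green, teal, pink}, leaving only blue.
Period 1, room 3: period 1 has {blue, green, gold, teal, pink} and room 3 has {pink}, leaving only red.
Period 2, room 3: period 2 has {red, blue, gold, teal, pink} and room 3 has {red, pink}, leaving only green.
Period 3, room 2: period 3 has {red, pink} and room 2 has {red, blue, green, teal, pink}, leaving only gold.
Period 4, room 1: period 4 has {red, blue, green} and room 1 has {red, gold, pink}, leaving only teal.
Period 4, room 3: period 4 has {red, blue, green, teal} and room 3 has {red, green, pink}, leaving only gold.
Period 4, room 4: period 4 has {red, blue, green, gold, teal} and room 4 has {red, green, gold}, leaving only pink.
Period 6, room 6: period 6 has {red, gold, pink} and room 6 has {red, blue, teal, pink}, leaving only green.
Period 6 already has {red, green, gold, pink} and room 5 already has {red, blue, gold, pink}, so period 6, room 5 must be teal.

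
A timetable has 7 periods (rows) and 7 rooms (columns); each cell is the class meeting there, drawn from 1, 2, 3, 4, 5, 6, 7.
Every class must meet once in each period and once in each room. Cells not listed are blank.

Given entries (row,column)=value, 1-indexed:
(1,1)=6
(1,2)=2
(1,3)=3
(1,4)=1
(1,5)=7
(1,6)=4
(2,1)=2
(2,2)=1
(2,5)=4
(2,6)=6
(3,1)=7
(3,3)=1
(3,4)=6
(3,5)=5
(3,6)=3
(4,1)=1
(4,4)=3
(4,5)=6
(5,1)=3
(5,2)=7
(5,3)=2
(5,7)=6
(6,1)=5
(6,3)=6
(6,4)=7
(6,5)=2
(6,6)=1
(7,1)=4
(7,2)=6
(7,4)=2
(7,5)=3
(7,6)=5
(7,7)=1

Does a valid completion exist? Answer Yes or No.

Period 5, room 6: period 5 together with room 6 already contain {1, 2, 3, 4, 5, 6, 7} — every symbol — so nothing can go there. The grid has no valid completion.

No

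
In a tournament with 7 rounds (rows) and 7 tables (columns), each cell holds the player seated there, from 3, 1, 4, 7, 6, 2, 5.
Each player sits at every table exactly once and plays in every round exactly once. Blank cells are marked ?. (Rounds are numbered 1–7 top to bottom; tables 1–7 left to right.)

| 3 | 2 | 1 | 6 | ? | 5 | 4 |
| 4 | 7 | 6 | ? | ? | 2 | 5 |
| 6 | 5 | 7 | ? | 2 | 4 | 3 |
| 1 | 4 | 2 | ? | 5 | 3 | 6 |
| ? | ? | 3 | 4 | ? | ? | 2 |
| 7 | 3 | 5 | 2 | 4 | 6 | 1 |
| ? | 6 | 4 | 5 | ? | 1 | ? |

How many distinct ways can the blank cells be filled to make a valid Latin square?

Round 1, table 5: eliminating its round and table leaves {7}.
Round 2, table 4: eliminating its round and table leaves {3, 1}.
Round 2, table 5: eliminating its round and table leaves {3, 1}.
Round 3, table 4: eliminating its round and table leaves {1}.
Round 4, table 4: eliminating its round and table leaves {7}.
Round 5, table 1: eliminating its round and table leaves {5}.
Round 5, table 2: eliminating its round and table leaves {1}.
Round 5, table 5: eliminating its round and table leaves {1, 7, 6}.
Round 5, table 6: eliminating its round and table leaves {7}.
Round 7, table 1: eliminating its round and table leaves {2}.
Round 7, table 5: eliminating its round and table leaves {3, 7}.
Round 7, table 7: eliminating its round and table leaves {7}.
Only one assignment across all blanks avoids any round or table repeat, giving 1 completion.

1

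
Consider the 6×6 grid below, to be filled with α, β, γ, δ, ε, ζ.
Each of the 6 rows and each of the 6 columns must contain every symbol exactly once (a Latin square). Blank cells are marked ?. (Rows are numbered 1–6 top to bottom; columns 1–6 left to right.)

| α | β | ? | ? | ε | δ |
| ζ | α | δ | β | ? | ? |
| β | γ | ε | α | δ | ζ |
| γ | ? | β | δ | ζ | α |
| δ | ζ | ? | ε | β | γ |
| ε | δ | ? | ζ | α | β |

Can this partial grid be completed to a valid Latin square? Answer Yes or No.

Yes

No row or column among the givens repeats a symbol, and propagating forced cells runs into no contradiction.
One valid completion exists (for instance, α β ζ γ ε δ / ζ α δ β γ ε / β γ ε α δ ζ / γ ε β δ ζ α / δ ζ α ε β γ / ε δ γ ζ α β).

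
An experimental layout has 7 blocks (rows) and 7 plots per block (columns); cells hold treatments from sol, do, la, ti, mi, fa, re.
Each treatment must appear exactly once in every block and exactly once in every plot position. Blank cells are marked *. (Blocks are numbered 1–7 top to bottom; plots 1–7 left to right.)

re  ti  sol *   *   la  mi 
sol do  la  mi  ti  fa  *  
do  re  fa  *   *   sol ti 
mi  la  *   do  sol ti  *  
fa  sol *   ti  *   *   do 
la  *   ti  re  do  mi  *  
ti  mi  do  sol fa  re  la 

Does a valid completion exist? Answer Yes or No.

Block 1, plot 5: block 1 together with plot 5 already contain {sol, do, la, ti, mi, fa, re} — every symbol — so nothing can go there. The grid has no valid completion.

No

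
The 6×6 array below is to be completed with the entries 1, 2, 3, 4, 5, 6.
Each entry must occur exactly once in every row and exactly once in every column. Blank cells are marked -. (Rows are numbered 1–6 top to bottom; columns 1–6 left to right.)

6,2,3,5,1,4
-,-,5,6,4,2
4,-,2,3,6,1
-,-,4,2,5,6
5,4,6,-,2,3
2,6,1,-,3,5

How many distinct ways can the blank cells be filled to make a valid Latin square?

2

Row 2, column 1: eliminating its row and column leaves {1, 3}.
Row 2, column 2: eliminating its row and column leaves {1, 3}.
Row 3, column 2: eliminating its row and column leaves {5}.
Row 4, column 1: eliminating its row and column leaves {1, 3}.
Row 4, column 2: eliminating its row and column leaves {1, 3}.
Row 5, column 4: eliminating its row and column leaves {1}.
Row 6, column 4: eliminating its row and column leaves {4}.
Enumerating the assignments across these blanks that avoid any row or column repeat gives 2 completions.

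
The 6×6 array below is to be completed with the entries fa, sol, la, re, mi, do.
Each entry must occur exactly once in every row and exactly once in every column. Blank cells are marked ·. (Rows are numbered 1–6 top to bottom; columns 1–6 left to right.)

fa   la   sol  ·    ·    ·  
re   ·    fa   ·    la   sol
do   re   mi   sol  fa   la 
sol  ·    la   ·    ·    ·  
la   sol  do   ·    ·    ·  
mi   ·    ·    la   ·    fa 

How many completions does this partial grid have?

4

Row 1, column 4: eliminating its row and column leaves {re, mi, do}.
Row 1, column 5: eliminating its row and column leaves {re, mi, do}.
Row 1, column 6: eliminating its row and column leaves {re, mi, do}.
Row 2, column 2: eliminating its row and column leaves {mi, do}.
Row 2, column 4: eliminating its row and column leaves {mi, do}.
Row 4, column 2: eliminating its row and column leaves {fa, mi, do}.
Row 4, column 4: eliminating its row and column leaves {fa, re, mi, do}.
Row 4, column 5: eliminating its row and column leaves {re, mi, do}.
Row 4, column 6: eliminating its row and column leaves {re, mi, do}.
Row 5, column 4: eliminating its row and column leaves {fa, re, mi}.
Row 5, column 5: eliminating its row and column leaves {re, mi}.
Row 5, column 6: eliminating its row and column leaves {re, mi}.
Row 6, column 2: eliminating its row and column leaves {do}.
Row 6, column 3: eliminating its row and column leaves {re}.
Row 6, column 5: eliminating its row and column leaves {sol, re, do}.
Enumerating the assignments across these blanks that avoid any row or column repeat gives 4 completions.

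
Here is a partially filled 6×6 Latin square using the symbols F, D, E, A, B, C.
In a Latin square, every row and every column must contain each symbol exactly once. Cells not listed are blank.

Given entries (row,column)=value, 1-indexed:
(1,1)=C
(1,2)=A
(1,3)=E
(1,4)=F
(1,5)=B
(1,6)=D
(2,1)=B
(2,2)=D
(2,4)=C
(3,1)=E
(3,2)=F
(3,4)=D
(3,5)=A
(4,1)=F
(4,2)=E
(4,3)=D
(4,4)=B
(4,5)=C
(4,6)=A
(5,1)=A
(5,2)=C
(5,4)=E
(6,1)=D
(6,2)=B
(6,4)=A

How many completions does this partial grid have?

3

Row 2, column 3: eliminating its row and column leaves {F, A}.
Row 2, column 5: eliminating its row and column leaves {F, E}.
Row 2, column 6: eliminating its row and column leaves {F, E}.
Row 3, column 3: eliminating its row and column leaves {B, C}.
Row 3, column 6: eliminating its row and column leaves {B, C}.
Row 5, column 3: eliminating its row and column leaves {F, B}.
Row 5, column 5: eliminating its row and column leaves {F, D}.
Row 5, column 6: eliminating its row and column leaves {F, B}.
Row 6, column 3: eliminating its row and column leaves {F, C}.
Row 6, column 5: eliminating its row and column leaves {F, E}.
Row 6, column 6: eliminating its row and column leaves {F, E, C}.
Enumerating the assignments across these blanks that avoid any row or column repeat gives 3 completions.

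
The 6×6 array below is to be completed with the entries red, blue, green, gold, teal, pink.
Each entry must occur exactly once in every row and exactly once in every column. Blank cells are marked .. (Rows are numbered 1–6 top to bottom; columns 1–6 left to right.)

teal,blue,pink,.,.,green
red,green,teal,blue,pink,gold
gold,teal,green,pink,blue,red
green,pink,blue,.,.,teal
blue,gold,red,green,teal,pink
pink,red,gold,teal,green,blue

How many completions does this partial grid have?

2

Row 1, column 4: eliminating its row and column leaves {red, gold}.
Row 1, column 5: eliminating its row and column leaves {red, gold}.
Row 4, column 4: eliminating its row and column leaves {red, gold}.
Row 4, column 5: eliminating its row and column leaves {red, gold}.
Enumerating the assignments across these blanks that avoid any row or column repeat gives 2 completions.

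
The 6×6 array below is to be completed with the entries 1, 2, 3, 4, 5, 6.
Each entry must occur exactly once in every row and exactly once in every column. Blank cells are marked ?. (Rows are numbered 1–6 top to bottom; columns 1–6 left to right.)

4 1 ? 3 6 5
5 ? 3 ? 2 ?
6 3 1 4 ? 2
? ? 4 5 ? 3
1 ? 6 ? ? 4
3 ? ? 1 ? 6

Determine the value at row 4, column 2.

Row 1, column 3: row 1 has {1, 3, 4, 5, 6} and column 3 has {1, 3, 4, 6}, leaving only 2.
Row 2, column 4: row 2 has {2, 3, 5} and column 4 has {1, 3, 4, 5}, leaving only 6.
Row 2, column 2: row 2 has {2, 3, 5, 6} and column 2 has {1, 3}, leaving only 4.
Row 2, column 6: row 2 has {2, 3, 4, 5, 6} and column 6 has {2, 3, 4, 5, 6}, leaving only 1.
Row 3, column 5: row 3 has {1, 2, 3, 4, 6} and column 5 has {2, 6}, leaving only 5.
Row 4, column 1: row 4 has {3, 4, 5} and column 1 has {1, 3, 4, 5, 6}, leaving only 2.
Row 4 already has {2, 3, 4, 5} and column 2 already has {1, 3, 4}, so row 4, column 2 must be 6.

6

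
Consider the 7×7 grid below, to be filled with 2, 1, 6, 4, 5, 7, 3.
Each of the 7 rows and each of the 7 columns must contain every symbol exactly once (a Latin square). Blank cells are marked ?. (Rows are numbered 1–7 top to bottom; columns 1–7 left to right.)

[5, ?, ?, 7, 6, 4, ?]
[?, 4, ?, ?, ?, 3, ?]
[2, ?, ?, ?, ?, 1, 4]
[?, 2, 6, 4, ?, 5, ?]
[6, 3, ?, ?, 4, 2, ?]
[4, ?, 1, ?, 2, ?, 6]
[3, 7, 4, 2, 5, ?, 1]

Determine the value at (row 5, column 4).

1

Row 1, column 2: row 1 has {6, 4, 5, 7} and column 2 has {2, 4, 7, 3}, leaving only 1.
Row 6, column 2: row 6 has {2, 1, 6, 4} and column 2 has {2, 1, 4, 7, 3}, leaving only 5.
Row 3, column 2: row 3 has {2, 1, 4} and column 2 has {2, 1, 4, 5, 7, 3}, leaving only 6.
Row 6, column 4: row 6 has {2, 1, 6, 4, 5} and column 4 has {2, 4, 7}, leaving only 3.
Row 3, column 4: row 3 has {2, 1, 6, 4} and column 4 has {2, 4, 7, 3}, leaving only 5.
Row 5 already has {2, 6, 4, 3} and column 4 already has {2, 4, 5, 7, 3}, so row 5, column 4 must be 1.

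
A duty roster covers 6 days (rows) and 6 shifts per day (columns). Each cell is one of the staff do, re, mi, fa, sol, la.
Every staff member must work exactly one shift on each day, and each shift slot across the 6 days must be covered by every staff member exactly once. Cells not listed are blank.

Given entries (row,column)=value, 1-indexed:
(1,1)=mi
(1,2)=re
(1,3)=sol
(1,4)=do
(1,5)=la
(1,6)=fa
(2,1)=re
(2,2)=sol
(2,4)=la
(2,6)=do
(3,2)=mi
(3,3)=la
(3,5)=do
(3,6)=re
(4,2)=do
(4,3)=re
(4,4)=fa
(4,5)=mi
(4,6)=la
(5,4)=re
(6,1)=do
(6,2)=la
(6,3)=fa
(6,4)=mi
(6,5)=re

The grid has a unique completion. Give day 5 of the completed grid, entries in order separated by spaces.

Day 5, shift 2: day 5 has {re} and shift 2 has {do, re, mi, sol, la}, leaving only fa.
Day 5, shift 5: day 5 has {re, fa} and shift 5 has {do, re, mi, la}, leaving only sol.
Day 5, shift 1: day 5 has {re, fa, sol} and shift 1 has {do, re, mi}, leaving only la.
Day 5, shift 6: day 5 has {re, fa, sol, la} and shift 6 has {do, re, fa, la}, leaving only mi.
Day 5, shift 3: day 5 has {re, mi, fa, sol, la} and shift 3 has {re, fa, sol, la}, leaving only do.
So day 5 reads: la fa do re sol mi.

la fa do re sol mi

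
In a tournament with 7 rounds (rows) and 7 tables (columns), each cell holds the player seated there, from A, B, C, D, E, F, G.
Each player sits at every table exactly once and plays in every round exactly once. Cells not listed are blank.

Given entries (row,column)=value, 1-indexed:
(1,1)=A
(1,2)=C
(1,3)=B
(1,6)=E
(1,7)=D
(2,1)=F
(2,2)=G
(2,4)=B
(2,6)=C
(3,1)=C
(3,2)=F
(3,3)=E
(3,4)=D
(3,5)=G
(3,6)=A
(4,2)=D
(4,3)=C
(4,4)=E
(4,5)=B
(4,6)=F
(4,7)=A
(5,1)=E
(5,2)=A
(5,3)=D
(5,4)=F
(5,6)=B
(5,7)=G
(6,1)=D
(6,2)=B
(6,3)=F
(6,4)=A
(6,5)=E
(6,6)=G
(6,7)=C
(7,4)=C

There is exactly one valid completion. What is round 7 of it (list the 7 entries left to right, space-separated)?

Round 7, table 2: round 7 has {C} and table 2 has {A, B, C, D, F, G}, leaving only E.
Round 7, table 6: round 7 has {C, E} and table 6 has {A, B, C, E, F, G}, leaving only D.
Round 1, table 4: round 1 has {A, B, C, D, E} and table 4 has {A, B, C, D, E, F}, leaving only G.
Round 1, table 5: round 1 has {A, B, C, D, E, G} and table 5 has {B, E, G}, leaving only F.
Round 7, table 5: round 7 has {C, D, E} and table 5 has {B, E, F, G}, leaving only A.
Round 7, table 3: round 7 has {A, C, D, E} and table 3 has {B, C, D, E, F}, leaving only G.
Round 7, table 1: round 7 has {A, C, D, E, G} and table 1 has {A, C, D, E, F}, leaving only B.
Round 7, table 7: round 7 has {A, B, C, D, E, G} and table 7 has {A, C, D, G}, leaving only F.
So round 7 reads: B E G C A D F.

B E G C A D F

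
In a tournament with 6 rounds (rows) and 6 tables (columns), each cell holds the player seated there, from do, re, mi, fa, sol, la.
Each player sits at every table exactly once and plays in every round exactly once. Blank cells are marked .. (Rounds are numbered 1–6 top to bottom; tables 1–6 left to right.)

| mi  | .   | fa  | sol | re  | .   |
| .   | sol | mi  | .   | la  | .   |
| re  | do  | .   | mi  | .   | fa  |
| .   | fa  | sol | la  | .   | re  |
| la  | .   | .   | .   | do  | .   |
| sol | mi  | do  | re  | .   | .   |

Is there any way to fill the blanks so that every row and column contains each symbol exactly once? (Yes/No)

No

Round 1, table 2: round 1 has {re, mi, fa, sol} and table 2 has {do, mi, fa, sol}, so it must be la.
Round 1, table 6: round 1 has {re, mi, fa, sol, la} and table 6 has {re, fa}, so it must be do.
Now round 2, table 6: round 2 together with table 6 already contain {do, re, mi, fa, sol, la} — every symbol — so nothing can go there. The grid has no valid completion.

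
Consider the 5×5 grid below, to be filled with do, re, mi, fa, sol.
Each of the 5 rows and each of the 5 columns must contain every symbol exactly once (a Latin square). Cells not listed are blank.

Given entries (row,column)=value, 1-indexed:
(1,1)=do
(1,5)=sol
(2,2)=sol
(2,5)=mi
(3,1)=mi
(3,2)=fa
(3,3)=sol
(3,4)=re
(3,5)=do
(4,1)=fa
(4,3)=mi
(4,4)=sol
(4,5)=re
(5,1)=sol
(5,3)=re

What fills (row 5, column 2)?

Row 1, column 3: row 1 has {do, sol} and column 3 has {re, mi, sol}, leaving only fa.
Row 1, column 4: row 1 has {do, fa, sol} and column 4 has {re, sol}, leaving only mi.
Row 1, column 2: row 1 has {do, mi, fa, sol} and column 2 has {fa, sol}, leaving only re.
Row 2, column 1: row 2 has {mi, sol} and column 1 has {do, mi, fa, sol}, leaving only re.
Row 2, column 3: row 2 has {re, mi, sol} and column 3 has {re, mi, fa, sol}, leaving only do.
Row 2, column 4: row 2 has {do, re, mi, sol} and column 4 has {re, mi, sol}, leaving only fa.
Row 4, column 2: row 4 has {re, mi, fa, sol} and column 2 has {re, fa, sol}, leaving only do.
Row 5 already has {re, sol} and column 2 already has {do, re, fa, sol}, so row 5, column 2 must be mi.

mi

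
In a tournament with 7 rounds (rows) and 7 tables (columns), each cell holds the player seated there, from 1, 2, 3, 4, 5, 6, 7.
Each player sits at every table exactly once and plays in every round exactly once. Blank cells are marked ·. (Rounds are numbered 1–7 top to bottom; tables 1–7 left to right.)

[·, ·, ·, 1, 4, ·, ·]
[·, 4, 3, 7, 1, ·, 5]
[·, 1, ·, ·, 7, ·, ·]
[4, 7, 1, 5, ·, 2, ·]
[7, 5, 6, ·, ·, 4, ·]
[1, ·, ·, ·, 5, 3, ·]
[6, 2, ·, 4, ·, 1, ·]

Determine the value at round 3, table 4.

Round 2, table 1: round 2 has {1, 3, 4, 5, 7} and table 1 has {1, 4, 6, 7}, leaving only 2.
Round 2, table 6: round 2 has {1, 2, 3, 4, 5, 7} and table 6 has {1, 2, 3, 4}, leaving only 6.
Round 3, table 6: round 3 has {1, 7} and table 6 has {1, 2, 3, 4, 6}, leaving only 5.
Round 1, table 6: round 1 has {1, 4} and table 6 has {1, 2, 3, 4, 5, 6}, leaving only 7.
Round 3, table 1: round 3 has {1, 5, 7} and table 1 has {1, 2, 4, 6, 7}, leaving only 3.
Round 1, table 1: round 1 has {1, 4, 7} and table 1 has {1, 2, 3, 4, 6, 7}, leaving only 5.
Round 1, table 3: round 1 has {1, 4, 5, 7} and table 3 has {1, 3, 6}, leaving only 2.
Round 3, table 3: round 3 has {1, 3, 5, 7} and table 3 has {1, 2, 3, 6}, leaving only 4.
Round 6, table 2: round 6 has {1, 3, 5} and table 2 has {1, 2, 4, 5, 7}, leaving only 6.
Round 1, table 2: round 1 has {1, 2, 4, 5, 7} and table 2 has {1, 2, 4, 5, 6, 7}, leaving only 3.
Round 1, table 7: round 1 has {1, 2, 3, 4, 5, 7} and table 7 has {5}, leaving only 6.
Round 3, table 7: round 3 has {1, 3, 4, 5, 7} and table 7 has {5, 6}, leaving only 2.
Round 3 already has {1, 2, 3, 4, 5, 7} and table 4 already has {1, 4, 5, 7}, so round 3, table 4 must be 6.

6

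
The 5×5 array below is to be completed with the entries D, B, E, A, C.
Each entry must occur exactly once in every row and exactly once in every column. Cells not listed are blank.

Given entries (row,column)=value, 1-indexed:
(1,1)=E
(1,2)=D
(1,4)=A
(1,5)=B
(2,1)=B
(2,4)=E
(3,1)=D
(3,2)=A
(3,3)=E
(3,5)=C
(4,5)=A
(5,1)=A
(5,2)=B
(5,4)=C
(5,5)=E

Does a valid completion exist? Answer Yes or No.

No row or column among the givens repeats a symbol, and propagating forced cells runs into no contradiction.
One valid completion exists (for instance, E D C A B / B C A E D / D A E B C / C E B D A / A B D C E).

Yes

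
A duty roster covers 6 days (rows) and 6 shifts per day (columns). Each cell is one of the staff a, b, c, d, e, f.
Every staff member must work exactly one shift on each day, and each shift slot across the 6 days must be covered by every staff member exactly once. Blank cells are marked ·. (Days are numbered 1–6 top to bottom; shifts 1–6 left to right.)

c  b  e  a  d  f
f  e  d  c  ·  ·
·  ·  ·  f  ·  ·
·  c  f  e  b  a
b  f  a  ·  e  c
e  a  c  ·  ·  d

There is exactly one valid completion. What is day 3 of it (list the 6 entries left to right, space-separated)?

Day 3, shift 2: day 3 has {f} and shift 2 has {a, b, c, e, f}, leaving only d.
Day 3, shift 1: day 3 has {d, f} and shift 1 has {b, c, e, f}, leaving only a.
Day 3, shift 3: day 3 has {a, d, f} and shift 3 has {a, c, d, e, f}, leaving only b.
Day 3, shift 5: day 3 has {a, b, d, f} and shift 5 has {b, d, e}, leaving only c.
Day 3, shift 6: day 3 has {a, b, c, d, f} and shift 6 has {a, c, d, f}, leaving only e.
So day 3 reads: a d b f c e.

a d b f c e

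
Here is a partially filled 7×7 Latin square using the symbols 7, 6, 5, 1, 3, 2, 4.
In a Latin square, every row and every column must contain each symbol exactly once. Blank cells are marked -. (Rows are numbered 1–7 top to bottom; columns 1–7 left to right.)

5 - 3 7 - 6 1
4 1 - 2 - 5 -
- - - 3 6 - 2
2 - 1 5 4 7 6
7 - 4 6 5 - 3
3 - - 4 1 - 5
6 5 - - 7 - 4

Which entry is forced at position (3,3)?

5

Row 1, column 5: row 1 has {7, 6, 5, 1, 3} and column 5 has {7, 6, 5, 1, 4}, leaving only 2.
Row 1, column 2: row 1 has {7, 6, 5, 1, 3, 2} and column 2 has {5, 1}, leaving only 4.
Row 2, column 5: row 2 has {5, 1, 2, 4} and column 5 has {7, 6, 5, 1, 2, 4}, leaving only 3.
Row 2, column 7: row 2 has {5, 1, 3, 2, 4} and column 7 has {6, 5, 1, 3, 2, 4}, leaving only 7.
Row 2, column 3: row 2 has {7, 5, 1, 3, 2, 4} and column 3 has {1, 3, 4}, leaving only 6.
Row 3, column 1: row 3 has {6, 3, 2} and column 1 has {7, 6, 5, 3, 2, 4}, leaving only 1.
Row 3, column 2: row 3 has {6, 1, 3, 2} and column 2 has {5, 1, 4}, leaving only 7.
Row 3 already has {7, 6, 1, 3, 2} and column 3 already has {6, 1, 3, 4}, so row 3, column 3 must be 5.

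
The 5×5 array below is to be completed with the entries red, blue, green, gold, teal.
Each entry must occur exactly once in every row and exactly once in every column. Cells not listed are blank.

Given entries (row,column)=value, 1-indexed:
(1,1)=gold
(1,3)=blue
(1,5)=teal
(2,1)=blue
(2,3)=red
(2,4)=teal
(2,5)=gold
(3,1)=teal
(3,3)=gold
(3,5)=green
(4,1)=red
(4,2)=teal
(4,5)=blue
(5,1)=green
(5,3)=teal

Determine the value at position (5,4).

Row 2, column 2: row 2 has {red, blue, gold, teal} and column 2 has {teal}, leaving only green.
Row 1, column 2: row 1 has {blue, gold, teal} and column 2 has {green, teal}, leaving only red.
Row 1, column 4: row 1 has {red, blue, gold, teal} and column 4 has {teal}, leaving only green.
Row 3, column 2: row 3 has {green, gold, teal} and column 2 has {red, green, teal}, leaving only blue.
Row 3, column 4: row 3 has {blue, green, gold, teal} and column 4 has {green, teal}, leaving only red.
Row 4, column 3: row 4 has {red, blue, teal} and column 3 has {red, blue, gold, teal}, leaving only green.
Row 4, column 4: row 4 has {red, blue, green, teal} and column 4 has {red, green, teal}, leaving only gold.
Row 5 already has {green, teal} and column 4 already has {red, green, gold, teal}, so row 5, column 4 must be blue.

blue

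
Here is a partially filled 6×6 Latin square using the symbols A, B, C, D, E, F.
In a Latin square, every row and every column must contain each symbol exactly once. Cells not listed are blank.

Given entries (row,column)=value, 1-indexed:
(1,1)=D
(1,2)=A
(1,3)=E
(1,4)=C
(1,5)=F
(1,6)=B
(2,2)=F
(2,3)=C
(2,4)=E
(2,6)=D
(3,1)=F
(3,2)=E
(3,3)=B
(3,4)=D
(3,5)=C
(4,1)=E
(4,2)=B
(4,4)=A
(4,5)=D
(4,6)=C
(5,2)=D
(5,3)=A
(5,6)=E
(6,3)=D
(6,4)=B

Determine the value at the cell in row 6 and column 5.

E

Row 3, column 6: row 3 has {B, C, D, E, F} and column 6 has {B, C, D, E}, leaving only A.
Row 4, column 3: row 4 has {A, B, C, D, E} and column 3 has {A, B, C, D, E}, leaving only F.
Row 5, column 4: row 5 has {A, D, E} and column 4 has {A, B, C, D, E}, leaving only F.
Row 5, column 5: row 5 has {A, D, E, F} and column 5 has {C, D, F}, leaving only B.
Row 2, column 5: row 2 has {C, D, E, F} and column 5 has {B, C, D, F}, leaving only A.
Row 6 already has {B, D} and column 5 already has {A, B, C, D, F}, so row 6, column 5 must be E.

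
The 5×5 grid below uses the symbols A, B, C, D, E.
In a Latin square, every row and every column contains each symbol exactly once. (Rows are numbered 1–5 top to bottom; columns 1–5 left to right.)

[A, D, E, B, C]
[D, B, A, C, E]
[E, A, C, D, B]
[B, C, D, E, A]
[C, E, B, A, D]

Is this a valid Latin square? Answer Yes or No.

Yes

Each row is a permutation of the 5 symbols, and so is each column.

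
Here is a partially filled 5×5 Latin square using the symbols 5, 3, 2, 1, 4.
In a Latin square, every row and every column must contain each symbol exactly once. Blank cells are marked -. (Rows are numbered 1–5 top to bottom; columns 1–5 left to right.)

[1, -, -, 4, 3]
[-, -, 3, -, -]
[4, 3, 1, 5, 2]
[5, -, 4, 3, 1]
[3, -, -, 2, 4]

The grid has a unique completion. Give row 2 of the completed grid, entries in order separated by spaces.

2 4 3 1 5

Row 2, column 1: row 2 has {3} and column 1 has {5, 3, 1, 4}, leaving only 2.
Row 2, column 4: row 2 has {3, 2} and column 4 has {5, 3, 2, 4}, leaving only 1.
Row 2, column 5: row 2 has {3, 2, 1} and column 5 has {3, 2, 1, 4}, leaving only 5.
Row 2, column 2: row 2 has {5, 3, 2, 1} and column 2 has {3}, leaving only 4.
So row 2 reads: 2 4 3 1 5.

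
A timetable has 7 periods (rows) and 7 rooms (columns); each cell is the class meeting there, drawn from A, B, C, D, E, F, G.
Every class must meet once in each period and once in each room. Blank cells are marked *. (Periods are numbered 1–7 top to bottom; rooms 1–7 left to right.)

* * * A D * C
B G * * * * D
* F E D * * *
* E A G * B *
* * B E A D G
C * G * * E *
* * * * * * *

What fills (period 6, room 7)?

Period 1, room 2: period 1 has {A, C, D} and room 2 has {E, F, G}, leaving only B.
Period 1, room 3: period 1 has {A, B, C, D} and room 3 has {A, B, E, G}, leaving only F.
Period 1, room 6: period 1 has {A, B, C, D, F} and room 6 has {B, D, E}, leaving only G.
Period 1, room 1: period 1 has {A, B, C, D, F, G} and room 1 has {B, C}, leaving only E.
Period 2, room 3: period 2 has {B, D, G} and room 3 has {A, B, E, F, G}, leaving only C.
Period 2, room 4: period 2 has {B, C, D, G} and room 4 has {A, D, E, G}, leaving only F.
Period 2, room 5: period 2 has {B, C, D, F, G} and room 5 has {A, D}, leaving only E.
Period 2, room 6: period 2 has {B, C, D, E, F, G} and room 6 has {B, D, E, G}, leaving only A.
Period 3, room 6: period 3 has {D, E, F} and room 6 has {A, B, D, E, G}, leaving only C.
Period 4, room 7: period 4 has {A, B, E, G} and room 7 has {C, D, G}, leaving only F.
Period 4, room 1: period 4 has {A, B, E, F, G} and room 1 has {B, C, E}, leaving only D.
Period 4, room 5: period 4 has {A, B, D, E, F, G} and room 5 has {A, D, E}, leaving only C.
Period 5, room 1: period 5 has {A, B, D, E, G} and room 1 has {B, C, D, E}, leaving only F.
Period 5, room 2: period 5 has {A, B, D, E, F, G} and room 2 has {B, E, F, G}, leaving only C.
Period 6, room 4: period 6 has {C, E, G} and room 4 has {A, D, E, F, G}, leaving only B.
Period 6 already has {B, C, E, G} and room 7 already has {C, D, F, G}, so period 6, room 7 must be A.

A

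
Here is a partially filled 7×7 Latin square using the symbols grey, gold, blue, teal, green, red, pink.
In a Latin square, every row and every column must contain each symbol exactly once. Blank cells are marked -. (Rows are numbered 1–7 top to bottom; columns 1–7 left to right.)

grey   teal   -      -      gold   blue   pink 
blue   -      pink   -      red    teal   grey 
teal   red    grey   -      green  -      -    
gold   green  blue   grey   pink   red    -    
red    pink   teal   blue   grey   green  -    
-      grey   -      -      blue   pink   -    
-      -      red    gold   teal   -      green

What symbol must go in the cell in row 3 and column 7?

blue

Row 1, column 3: row 1 has {grey, gold, blue, teal, pink} and column 3 has {grey, blue, teal, red, pink}, leaving only green.
Row 1, column 4: row 1 has {grey, gold, blue, teal, green, pink} and column 4 has {grey, gold, blue}, leaving only red.
Row 2, column 2: row 2 has {grey, blue, teal, red, pink} and column 2 has {grey, teal, green, red, pink}, leaving only gold.
Row 2, column 4: row 2 has {grey, gold, blue, teal, red, pink} and column 4 has {grey, gold, blue, red}, leaving only green.
Row 3, column 4: row 3 has {grey, teal, green, red} and column 4 has {grey, gold, blue, green, red}, leaving only pink.
Row 3, column 6: row 3 has {grey, teal, green, red, pink} and column 6 has {blue, teal, green, red, pink}, leaving only gold.
Row 3 already has {grey, gold, teal, green, red, pink} and column 7 already has {grey, green, pink}, so row 3, column 7 must be blue.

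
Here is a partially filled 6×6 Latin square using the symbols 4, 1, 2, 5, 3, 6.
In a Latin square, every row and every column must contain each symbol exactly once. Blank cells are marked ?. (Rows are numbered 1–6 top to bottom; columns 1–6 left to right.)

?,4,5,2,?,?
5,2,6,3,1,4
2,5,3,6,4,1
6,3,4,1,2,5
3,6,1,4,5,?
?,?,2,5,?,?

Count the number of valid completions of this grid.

2

Row 1, column 1: eliminating its row and column leaves {1}.
Row 1, column 5: eliminating its row and column leaves {3, 6}.
Row 1, column 6: eliminating its row and column leaves {3, 6}.
Row 5, column 6: eliminating its row and column leaves {2}.
Row 6, column 1: eliminating its row and column leaves {4, 1}.
Row 6, column 2: eliminating its row and column leaves {1}.
Row 6, column 5: eliminating its row and column leaves {3, 6}.
Row 6, column 6: eliminating its row and column leaves {3, 6}.
Enumerating the assignments across these blanks that avoid any row or column repeat gives 2 completions.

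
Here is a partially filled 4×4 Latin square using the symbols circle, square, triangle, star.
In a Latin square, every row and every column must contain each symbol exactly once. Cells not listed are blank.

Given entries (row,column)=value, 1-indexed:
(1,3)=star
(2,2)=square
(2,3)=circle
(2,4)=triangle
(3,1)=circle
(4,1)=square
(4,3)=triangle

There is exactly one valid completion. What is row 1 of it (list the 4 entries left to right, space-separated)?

Row 1, column 1: row 1 has {star} and column 1 has {circle, square}, leaving only triangle.
Row 1, column 2: row 1 has {triangle, star} and column 2 has {square}, leaving only circle.
Row 1, column 4: row 1 has {circle, triangle, star} and column 4 has {triangle}, leaving only square.
So row 1 reads: triangle circle star square.

triangle circle star square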